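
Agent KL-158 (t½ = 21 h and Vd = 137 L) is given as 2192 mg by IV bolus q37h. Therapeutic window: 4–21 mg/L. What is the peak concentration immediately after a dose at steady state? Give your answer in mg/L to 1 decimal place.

τ/t½ = 37/21 ≈ 1.7619, so fraction remaining f = (1/2)^(37/21) ≈ 0.2949.
Accumulation ratio R = 1/(1 − f) ≈ 1/0.7051 ≈ 1.4182.
Single-dose peak C₀ = D/Vd = 2192/137 ≈ 16.000 mg/L.
Steady-state peak Cmax,ss = C₀·R ≈ 16.000 × 1.4182 ≈ 22.691 mg/L.
Peak 22.7 mg/L vs MTC 21 mg/L: exceeds toxic threshold.

22.7 mg/L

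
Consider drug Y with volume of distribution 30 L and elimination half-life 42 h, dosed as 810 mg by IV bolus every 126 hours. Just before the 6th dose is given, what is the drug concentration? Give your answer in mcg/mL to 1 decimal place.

f = (1/2)^(τ/t½) = (1/2)^(126/42) ≈ 0.1250.
C₀ = D/Vd = 810/30 ≈ 27.000 mcg/mL.
Before the 6th dose, 5 doses have been given. Superposition: Cmin = C₀·(f + f² + … + f^5).
≈ 27.000 × (0.1250 + 0.0156 + 0.0020 + 0.0002 + 0.0000) ≈ 27.000 × 0.1428 ≈ 3.856 mcg/mL.

3.9 mcg/mL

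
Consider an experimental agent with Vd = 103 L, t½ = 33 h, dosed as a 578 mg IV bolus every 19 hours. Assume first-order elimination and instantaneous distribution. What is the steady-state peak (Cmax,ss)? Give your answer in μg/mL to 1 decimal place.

17.1 μg/mL

Over one 19-h interval, 19/33 ≈ 0.57576 half-lives elapse, leaving f ≈ 0.6709 of each dose.
Accumulation ratio R = 1/(1 − f) ≈ 1/0.3291 ≈ 3.0386.
Single-dose peak C₀ = D/Vd = 578/103 ≈ 5.612 μg/mL.
Steady-state peak Cmax,ss = C₀·R ≈ 5.612 × 3.0386 ≈ 17.053 μg/mL.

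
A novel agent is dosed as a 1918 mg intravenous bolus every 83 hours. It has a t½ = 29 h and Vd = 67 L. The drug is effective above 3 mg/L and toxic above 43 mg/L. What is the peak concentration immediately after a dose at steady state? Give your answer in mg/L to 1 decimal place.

33.2 mg/L

Over one 83-h interval, 83/29 ≈ 2.8621 half-lives elapse, leaving f ≈ 0.1375 of each dose.
At steady state, accumulation factor R = 1/(1 − e^(−kτ)) ≈ 1.1594.
Each bolus raises the concentration by D/Vd = 1918/67 ≈ 28.627 mg/L.
Cmax,ss = C₀/(1 − f) ≈ 28.627/0.8625 ≈ 33.191 mg/L.
Peak 33.2 mg/L vs MTC 43 mg/L: below toxic threshold.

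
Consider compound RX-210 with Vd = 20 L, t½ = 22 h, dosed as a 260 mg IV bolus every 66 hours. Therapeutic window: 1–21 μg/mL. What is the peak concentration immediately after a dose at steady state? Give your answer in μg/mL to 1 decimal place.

The dosing interval is 3 half-lives, so f = 2^(−3) = 0.125.
At steady state, R = 1/(1 − 0.125) = 8/7.
Single-dose peak C₀ = D/Vd = 260/20 = 13 μg/mL.
Steady-state peak Cmax,ss = C₀·R = 13 × 8/7 ≈ 14.857 μg/mL.
Peak 14.9 μg/mL vs MTC 21 μg/mL: below toxic threshold.

14.9 μg/mL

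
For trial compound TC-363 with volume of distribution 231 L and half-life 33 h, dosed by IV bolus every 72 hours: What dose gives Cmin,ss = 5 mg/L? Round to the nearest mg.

τ/t½ = 72/33 ≈ 2.1818, so f = (1/2)^(72/33) ≈ 0.220398.
Cmin,ss = (D/Vd)·f/(1−f), so D = Cmin,ss·Vd·(1−f)/f.
D = 5 × 231 × (1−f)/f ≈ 5 × 231 × 3.53725 ≈ 4085.52 mg.

4086 mg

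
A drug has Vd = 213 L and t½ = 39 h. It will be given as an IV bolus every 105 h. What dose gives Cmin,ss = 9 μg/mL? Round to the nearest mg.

10473 mg

τ/t½ = 105/39 ≈ 2.6923, so f = (1/2)^(105/39) ≈ 0.154716.
Cmin,ss = (D/Vd)·f/(1−f), so D = Cmin,ss·Vd·(1−f)/f.
D = 9 × 213 × (1−f)/f ≈ 9 × 213 × 5.46346 ≈ 10473.45 mg.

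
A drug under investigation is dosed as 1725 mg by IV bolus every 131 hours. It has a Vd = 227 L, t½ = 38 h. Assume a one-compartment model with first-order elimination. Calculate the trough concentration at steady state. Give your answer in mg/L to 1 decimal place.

0.8 mg/L

Over one 131-h interval, 131/38 ≈ 3.4474 half-lives elapse, leaving f ≈ 0.0917 of each dose.
Accumulation ratio R = 1/(1 − f) ≈ 1/0.9083 ≈ 1.1010.
Single-dose peak C₀ = D/Vd = 1725/227 ≈ 7.599 mg/L.
Steady-state peak Cmax,ss = C₀·R ≈ 7.599 × 1.1010 ≈ 8.366 mg/L.
One interval later, Cmin,ss = Cmax,ss·e^(−kτ) ≈ 8.366 × 0.0917 ≈ 0.767 mg/L.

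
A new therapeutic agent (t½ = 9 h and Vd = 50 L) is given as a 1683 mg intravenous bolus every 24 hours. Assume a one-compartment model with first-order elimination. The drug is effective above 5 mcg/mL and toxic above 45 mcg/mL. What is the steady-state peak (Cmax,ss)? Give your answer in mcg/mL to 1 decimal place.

40.0 mcg/mL

Over one 24-h interval, 24/9 ≈ 2.6667 half-lives elapse, leaving f ≈ 0.1575 of each dose.
Accumulation ratio R = 1/(1 − f) ≈ 1/0.8425 ≈ 1.1869.
Each bolus raises the concentration by D/Vd = 1683/50 ≈ 33.660 mcg/mL.
Cmax,ss = C₀/(1 − f) ≈ 33.660/0.8425 ≈ 39.953 mcg/mL.
Peak 40.0 mcg/mL vs MTC 45 mcg/mL: below toxic threshold.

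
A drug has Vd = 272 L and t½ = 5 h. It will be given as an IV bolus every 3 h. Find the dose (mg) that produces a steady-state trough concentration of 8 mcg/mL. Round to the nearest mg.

τ/t½ = 3/5 ≈ 0.6, so f = (1/2)^(3/5) ≈ 0.659754.
Cmin,ss = (D/Vd)·f/(1−f), so D = Cmin,ss·Vd·(1−f)/f.
D = 8 × 272 × (1−f)/f ≈ 8 × 272 × 0.51572 ≈ 1122.21 mg.

1122 mg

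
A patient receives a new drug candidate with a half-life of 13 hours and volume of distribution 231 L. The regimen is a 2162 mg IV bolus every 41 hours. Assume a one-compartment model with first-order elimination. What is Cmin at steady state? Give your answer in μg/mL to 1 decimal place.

1.2 μg/mL

k = ln2/t½ = ln2/13 ≈ 0.053319 h⁻¹; fraction remaining f = e^(−kτ) = e^(−0.053319×41) ≈ 0.1124.
Each bolus raises the concentration by D/Vd = 2162/231 ≈ 9.359 μg/mL.
Steady-state trough Cmin,ss = C₀·f/(1−f) ≈ 9.359 × 0.1124/0.8876 ≈ 1.185 μg/mL.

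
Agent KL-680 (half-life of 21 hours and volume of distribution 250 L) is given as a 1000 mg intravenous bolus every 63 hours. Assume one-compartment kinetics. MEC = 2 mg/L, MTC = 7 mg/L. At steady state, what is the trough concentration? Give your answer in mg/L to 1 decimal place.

0.6 mg/L

τ = 63 h = 3 half-lives, so f = (1/2)^3 = 0.125.
At steady state, R = 1/(1 − 0.125) = 8/7.
Single-dose peak C₀ = D/Vd = 1000/250 = 4 mg/L.
Steady-state peak Cmax,ss = C₀·R = 4 × 8/7 ≈ 4.571 mg/L.
Steady-state trough Cmin,ss = Cmax,ss·f ≈ 4.571 × 0.125 ≈ 0.571 mg/L.
Trough 0.6 mg/L vs MEC 2 mg/L: subtherapeutic.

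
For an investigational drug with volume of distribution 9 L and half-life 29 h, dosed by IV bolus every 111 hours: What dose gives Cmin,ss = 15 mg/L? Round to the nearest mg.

1782 mg

τ/t½ = 111/29 ≈ 3.8276, so f = (1/2)^(111/29) ≈ 0.070434.
Cmin,ss = (D/Vd)·f/(1−f), so D = Cmin,ss·Vd·(1−f)/f.
D = 15 × 9 × (1−f)/f ≈ 15 × 9 × 13.19769 ≈ 1781.69 mg.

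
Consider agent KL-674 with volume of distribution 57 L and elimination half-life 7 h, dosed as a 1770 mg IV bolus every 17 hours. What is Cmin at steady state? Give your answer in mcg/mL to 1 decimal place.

7.1 mcg/mL

Over one 17-h interval, 17/7 ≈ 2.4286 half-lives elapse, leaving f ≈ 0.1857 of each dose.
Accumulation ratio R = 1/(1 − f) ≈ 1/0.8143 ≈ 1.2280.
Each bolus raises the concentration by D/Vd = 1770/57 ≈ 31.053 mcg/mL.
Steady-state peak Cmax,ss = C₀·R ≈ 31.053 × 1.2280 ≈ 38.133 mcg/mL.
Steady-state trough Cmin,ss = Cmax,ss·f ≈ 38.133 × 0.1857 ≈ 7.081 mcg/mL.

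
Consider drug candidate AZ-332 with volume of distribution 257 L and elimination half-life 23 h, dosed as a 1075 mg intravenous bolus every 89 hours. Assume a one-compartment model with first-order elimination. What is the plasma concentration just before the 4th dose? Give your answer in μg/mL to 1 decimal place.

f = (1/2)^(τ/t½) = (1/2)^(89/23) ≈ 0.0684.
C₀ = D/Vd = 1075/257 ≈ 4.183 μg/mL.
Before the 4th dose, 3 doses have been given. Superposition: Cmin = C₀·(f + f² + … + f^3).
≈ 4.183 × (0.0684 + 0.0047 + 0.0003) ≈ 4.183 × 0.0734 ≈ 0.307 μg/mL.

0.3 μg/mL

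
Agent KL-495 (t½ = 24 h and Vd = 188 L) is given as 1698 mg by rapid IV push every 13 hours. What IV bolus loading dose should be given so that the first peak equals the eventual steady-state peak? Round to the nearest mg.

5425 mg

f = (1/2)^(13/24) ≈ 0.686977; accumulation ratio R = 1/(1−f) ≈ 3.19465.
Loading dose to hit Cmax,ss on first dose: D_load = D_maint·R ≈ 1698 × 3.19465 ≈ 5424.52 mg.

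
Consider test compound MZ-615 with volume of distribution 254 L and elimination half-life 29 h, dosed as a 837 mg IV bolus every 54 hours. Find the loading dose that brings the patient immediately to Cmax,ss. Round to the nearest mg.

1155 mg

f = (1/2)^(54/29) ≈ 0.275082; accumulation ratio R = 1/(1−f) ≈ 1.37947.
Loading dose to hit Cmax,ss on first dose: D_load = D_maint·R ≈ 837 × 1.37947 ≈ 1154.62 mg.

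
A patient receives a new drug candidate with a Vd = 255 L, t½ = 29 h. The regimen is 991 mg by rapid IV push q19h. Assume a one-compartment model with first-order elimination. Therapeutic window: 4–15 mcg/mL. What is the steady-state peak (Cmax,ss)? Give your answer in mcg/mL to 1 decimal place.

10.6 mcg/mL

Over one 19-h interval, 19/29 ≈ 0.65517 half-lives elapse, leaving f ≈ 0.6350 of each dose.
At steady state, accumulation factor R = 1/(1 − e^(−kτ)) ≈ 2.7397.
Each bolus raises the concentration by D/Vd = 991/255 ≈ 3.886 mcg/mL.
Cmax,ss = C₀/(1 − f) ≈ 3.886/0.3650 ≈ 10.647 mcg/mL.
Peak 10.6 mcg/mL vs MTC 15 mcg/mL: below toxic threshold.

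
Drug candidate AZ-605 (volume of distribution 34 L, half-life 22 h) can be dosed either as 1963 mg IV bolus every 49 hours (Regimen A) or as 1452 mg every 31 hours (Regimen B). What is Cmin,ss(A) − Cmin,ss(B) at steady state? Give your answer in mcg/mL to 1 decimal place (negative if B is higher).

Regimen A: f = (1/2)^(49/22) ≈ 0.2136; Cmin,ss = (1963/34)·f/(1−f) ≈ 15.682 mcg/mL.
Regimen B: f = (1/2)^(31/22) ≈ 0.3765; Cmin,ss = (1452/34)·f/(1−f) ≈ 25.788 mcg/mL.
Difference ≈ 15.682 − 25.788 ≈ -10.106 mcg/mL.

-10.1 mcg/mL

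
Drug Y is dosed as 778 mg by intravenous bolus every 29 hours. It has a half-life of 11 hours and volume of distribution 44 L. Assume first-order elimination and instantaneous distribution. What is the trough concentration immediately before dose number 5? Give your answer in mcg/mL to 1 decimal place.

f = (1/2)^(τ/t½) = (1/2)^(29/11) ≈ 0.1608.
C₀ = D/Vd = 778/44 ≈ 17.682 mcg/mL.
Before the 5th dose, 4 doses have been given. Superposition: Cmin = C₀·(f + f² + … + f^4).
≈ 17.682 × (0.1608 + 0.0259 + 0.0042 + 0.0007) ≈ 17.682 × 0.1916 ≈ 3.388 mcg/mL.

3.4 mcg/mL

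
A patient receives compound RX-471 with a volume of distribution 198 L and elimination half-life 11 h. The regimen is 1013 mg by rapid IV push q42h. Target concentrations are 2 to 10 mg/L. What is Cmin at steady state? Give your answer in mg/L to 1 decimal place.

0.4 mg/L

k = ln2/t½ = ln2/11 ≈ 0.063013 h⁻¹; fraction remaining f = e^(−kτ) = e^(−0.063013×42) ≈ 0.0709.
Single-dose peak C₀ = D/Vd = 1013/198 ≈ 5.116 mg/L.
Steady-state trough Cmin,ss = C₀·f/(1−f) ≈ 5.116 × 0.0709/0.9291 ≈ 0.390 mg/L.
Trough 0.4 mg/L vs MEC 2 mg/L: subtherapeutic.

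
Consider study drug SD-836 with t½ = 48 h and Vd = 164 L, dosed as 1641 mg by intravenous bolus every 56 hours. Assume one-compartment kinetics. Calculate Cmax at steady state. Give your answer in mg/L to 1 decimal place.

τ/t½ = 56/48 ≈ 1.1667, so fraction remaining f = (1/2)^(56/48) ≈ 0.4454.
At steady state, accumulation factor R = 1/(1 − e^(−kτ)) ≈ 1.8031.
Each bolus raises the concentration by D/Vd = 1641/164 ≈ 10.006 mg/L.
Steady-state peak Cmax,ss = C₀·R ≈ 10.006 × 1.8031 ≈ 18.042 mg/L.

18.0 mg/L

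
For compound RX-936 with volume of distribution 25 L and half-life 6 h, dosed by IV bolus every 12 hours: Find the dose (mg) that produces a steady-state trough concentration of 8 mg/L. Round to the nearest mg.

τ/t½ = 12/6 ≈ 2, so f = (1/2)^(12/6) ≈ 0.250000.
Cmin,ss = (D/Vd)·f/(1−f), so D = Cmin,ss·Vd·(1−f)/f.
D = 8 × 25 × (1−f)/f ≈ 8 × 25 × 3.00000 ≈ 600.00 mg.

600 mg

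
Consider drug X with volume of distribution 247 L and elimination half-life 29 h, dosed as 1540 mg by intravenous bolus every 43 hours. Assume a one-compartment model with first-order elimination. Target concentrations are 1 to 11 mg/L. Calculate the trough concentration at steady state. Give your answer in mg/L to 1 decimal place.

τ/t½ = 43/29 ≈ 1.4828, so fraction remaining f = (1/2)^(43/29) ≈ 0.3578.
At steady state, accumulation factor R = 1/(1 − e^(−kτ)) ≈ 1.5571.
Each bolus raises the concentration by D/Vd = 1540/247 ≈ 6.235 mg/L.
Steady-state peak Cmax,ss = C₀·R ≈ 6.235 × 1.5571 ≈ 9.709 mg/L.
One interval later, Cmin,ss = Cmax,ss·e^(−kτ) ≈ 9.709 × 0.3578 ≈ 3.474 mg/L.
Trough 3.5 mg/L vs MEC 1 mg/L: adequate.

3.5 mg/L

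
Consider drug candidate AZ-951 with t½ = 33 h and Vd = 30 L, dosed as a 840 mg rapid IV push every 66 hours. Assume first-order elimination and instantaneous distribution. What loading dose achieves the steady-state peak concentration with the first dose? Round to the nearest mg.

1120 mg

f = (1/2)^(66/33) ≈ 0.250000; accumulation ratio R = 1/(1−f) ≈ 1.33333.
Loading dose to hit Cmax,ss on first dose: D_load = D_maint·R ≈ 840 × 1.33333 ≈ 1120.00 mg.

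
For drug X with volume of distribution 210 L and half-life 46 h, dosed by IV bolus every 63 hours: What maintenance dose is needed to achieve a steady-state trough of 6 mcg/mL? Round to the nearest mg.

τ/t½ = 63/46 ≈ 1.3696, so f = (1/2)^(63/46) ≈ 0.387008.
Cmin,ss = (D/Vd)·f/(1−f), so D = Cmin,ss·Vd·(1−f)/f.
D = 6 × 210 × (1−f)/f ≈ 6 × 210 × 1.58393 ≈ 1995.75 mg.

1996 mg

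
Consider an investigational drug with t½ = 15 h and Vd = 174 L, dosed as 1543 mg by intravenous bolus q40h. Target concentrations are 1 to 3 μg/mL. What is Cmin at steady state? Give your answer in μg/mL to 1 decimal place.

Over one 40-h interval, 40/15 ≈ 2.6667 half-lives elapse, leaving f ≈ 0.1575 of each dose.
Single-dose peak C₀ = D/Vd = 1543/174 ≈ 8.868 μg/mL.
Steady-state trough Cmin,ss = C₀·f/(1−f) ≈ 8.868 × 0.1575/0.8425 ≈ 1.658 μg/mL.
Trough 1.7 μg/mL vs MEC 1 μg/mL: adequate.

1.7 μg/mL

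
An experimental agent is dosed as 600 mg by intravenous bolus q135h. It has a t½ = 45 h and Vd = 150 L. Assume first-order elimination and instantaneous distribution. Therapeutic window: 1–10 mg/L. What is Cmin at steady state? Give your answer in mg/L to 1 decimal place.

0.6 mg/L

τ = 135 h = 3 half-lives, so f = (1/2)^3 = 0.125.
Accumulation ratio R = 1/(1 − f) = 1/0.875 = 8/7.
Single-dose peak C₀ = D/Vd = 600/150 = 4 mg/L.
Steady-state peak Cmax,ss = C₀·R = 4 × 8/7 ≈ 4.571 mg/L.
Steady-state trough Cmin,ss = Cmax,ss·f ≈ 4.571 × 0.125 ≈ 0.571 mg/L.
Trough 0.6 mg/L vs MEC 1 mg/L: subtherapeutic.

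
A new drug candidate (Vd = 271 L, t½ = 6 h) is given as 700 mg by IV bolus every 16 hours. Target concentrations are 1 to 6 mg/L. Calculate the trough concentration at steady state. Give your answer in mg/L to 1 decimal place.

Over one 16-h interval, 16/6 ≈ 2.6667 half-lives elapse, leaving f ≈ 0.1575 of each dose.
At steady state, accumulation factor R = 1/(1 − e^(−kτ)) ≈ 1.1869.
Single-dose peak C₀ = D/Vd = 700/271 ≈ 2.583 mg/L.
Cmax,ss = C₀/(1 − f) ≈ 2.583/0.8425 ≈ 3.066 mg/L.
One interval later, Cmin,ss = Cmax,ss·e^(−kτ) ≈ 3.066 × 0.1575 ≈ 0.483 mg/L.
Trough 0.5 mg/L vs MEC 1 mg/L: subtherapeutic.

0.5 mg/L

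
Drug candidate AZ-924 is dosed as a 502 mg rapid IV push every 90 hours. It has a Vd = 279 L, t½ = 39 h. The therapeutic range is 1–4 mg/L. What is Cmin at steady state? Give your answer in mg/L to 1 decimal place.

k = ln2/t½ = ln2/39 ≈ 0.017773 h⁻¹; fraction remaining f = e^(−kτ) = e^(−0.017773×90) ≈ 0.2020.
At steady state, accumulation factor R = 1/(1 − e^(−kτ)) ≈ 1.2531.
Single-dose peak C₀ = D/Vd = 502/279 ≈ 1.799 mg/L.
Cmax,ss = C₀/(1 − f) ≈ 1.799/0.7980 ≈ 2.254 mg/L.
One interval later, Cmin,ss = Cmax,ss·e^(−kτ) ≈ 2.254 × 0.2020 ≈ 0.455 mg/L.
Trough 0.5 mg/L vs MEC 1 mg/L: subtherapeutic.

0.5 mg/L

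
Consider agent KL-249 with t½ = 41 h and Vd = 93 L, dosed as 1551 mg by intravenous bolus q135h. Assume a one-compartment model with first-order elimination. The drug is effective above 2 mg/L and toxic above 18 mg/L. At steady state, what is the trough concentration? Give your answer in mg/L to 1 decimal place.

Over one 135-h interval, 135/41 ≈ 3.2927 half-lives elapse, leaving f ≈ 0.1020 of each dose.
At steady state, accumulation factor R = 1/(1 − e^(−kτ)) ≈ 1.1136.
Each bolus raises the concentration by D/Vd = 1551/93 ≈ 16.677 mg/L.
Cmax,ss = C₀/(1 − f) ≈ 16.677/0.8980 ≈ 18.571 mg/L.
Steady-state trough Cmin,ss = Cmax,ss·f ≈ 18.571 × 0.1020 ≈ 1.894 mg/L.
Trough 1.9 mg/L vs MEC 2 mg/L: subtherapeutic.

1.9 mg/L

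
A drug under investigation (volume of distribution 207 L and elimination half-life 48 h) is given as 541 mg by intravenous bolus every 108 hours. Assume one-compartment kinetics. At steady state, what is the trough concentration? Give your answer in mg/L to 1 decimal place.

0.7 mg/L

k = ln2/t½ = ln2/48 ≈ 0.014441 h⁻¹; fraction remaining f = e^(−kτ) = e^(−0.014441×108) ≈ 0.2102.
At steady state, accumulation factor R = 1/(1 − e^(−kτ)) ≈ 1.2661.
Each bolus raises the concentration by D/Vd = 541/207 ≈ 2.614 mg/L.
Cmax,ss = C₀/(1 − f) ≈ 2.614/0.7898 ≈ 3.310 mg/L.
One interval later, Cmin,ss = Cmax,ss·e^(−kτ) ≈ 3.310 × 0.2102 ≈ 0.696 mg/L.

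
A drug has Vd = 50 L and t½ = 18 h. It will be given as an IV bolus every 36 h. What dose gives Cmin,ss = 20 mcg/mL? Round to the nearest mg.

3000 mg

τ/t½ = 36/18 ≈ 2, so f = (1/2)^(36/18) ≈ 0.250000.
Cmin,ss = (D/Vd)·f/(1−f), so D = Cmin,ss·Vd·(1−f)/f.
D = 20 × 50 × (1−f)/f ≈ 20 × 50 × 3.00000 ≈ 3000.00 mg.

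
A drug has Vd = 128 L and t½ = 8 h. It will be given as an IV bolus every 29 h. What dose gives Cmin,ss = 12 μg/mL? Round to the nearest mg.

17415 mg

τ/t½ = 29/8 ≈ 3.625, so f = (1/2)^(29/8) ≈ 0.081052.
Cmin,ss = (D/Vd)·f/(1−f), so D = Cmin,ss·Vd·(1−f)/f.
D = 12 × 128 × (1−f)/f ≈ 12 × 128 × 11.33776 ≈ 17414.80 mg.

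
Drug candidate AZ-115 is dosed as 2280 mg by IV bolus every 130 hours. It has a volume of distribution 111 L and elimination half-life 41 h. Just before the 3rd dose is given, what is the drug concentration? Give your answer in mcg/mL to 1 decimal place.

2.5 mcg/mL

f = (1/2)^(τ/t½) = (1/2)^(130/41) ≈ 0.1110.
C₀ = D/Vd = 2280/111 ≈ 20.541 mcg/mL.
Before the 3rd dose, 2 doses have been given. Superposition: Cmin = C₀·(f + f²).
≈ 20.541 × (0.1110 + 0.0123) ≈ 20.541 × 0.1233 ≈ 2.533 mcg/mL.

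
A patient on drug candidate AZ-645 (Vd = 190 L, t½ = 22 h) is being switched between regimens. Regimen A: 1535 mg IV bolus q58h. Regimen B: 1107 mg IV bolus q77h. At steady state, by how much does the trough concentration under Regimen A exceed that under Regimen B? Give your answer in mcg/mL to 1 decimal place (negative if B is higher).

1.0 mcg/mL

Regimen A: f = (1/2)^(58/22) ≈ 0.1608; Cmin,ss = (1535/190)·f/(1−f) ≈ 1.548 mcg/mL.
Regimen B: f = (1/2)^(77/22) ≈ 0.0884; Cmin,ss = (1107/190)·f/(1−f) ≈ 0.565 mcg/mL.
Difference ≈ 1.548 − 0.565 ≈ 0.983 mcg/mL.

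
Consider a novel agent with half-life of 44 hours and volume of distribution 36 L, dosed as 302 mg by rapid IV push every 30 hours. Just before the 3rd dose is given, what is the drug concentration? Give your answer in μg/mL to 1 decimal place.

8.5 μg/mL

f = (1/2)^(τ/t½) = (1/2)^(30/44) ≈ 0.6234.
C₀ = D/Vd = 302/36 ≈ 8.389 μg/mL.
Before the 3rd dose, 2 doses have been given. Superposition: Cmin = C₀·(f + f²).
≈ 8.389 × (0.6234 + 0.3886) ≈ 8.389 × 1.0120 ≈ 8.490 μg/mL.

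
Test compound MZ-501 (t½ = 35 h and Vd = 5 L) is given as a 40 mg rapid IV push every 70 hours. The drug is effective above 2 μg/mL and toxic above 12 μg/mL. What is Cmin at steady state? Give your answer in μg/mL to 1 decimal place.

The dosing interval is 2 half-lives, so f = 2^(−2) = 0.25.
Accumulation ratio R = 1/(1 − f) = 1/0.75 = 4/3.
Single-dose peak C₀ = D/Vd = 40/5 = 8 μg/mL.
Steady-state peak Cmax,ss = C₀·R = 8 × 4/3 ≈ 10.667 μg/mL.
Steady-state trough Cmin,ss = Cmax,ss·f ≈ 10.667 × 0.25 ≈ 2.667 μg/mL.
Trough 2.7 μg/mL vs MEC 2 μg/mL: adequate.

2.7 μg/mL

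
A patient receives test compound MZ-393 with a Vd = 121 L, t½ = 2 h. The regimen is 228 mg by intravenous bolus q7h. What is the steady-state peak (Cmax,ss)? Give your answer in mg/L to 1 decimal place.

2.1 mg/L

k = ln2/t½ = ln2/2 ≈ 0.346574 h⁻¹; fraction remaining f = e^(−kτ) = e^(−0.346574×7) ≈ 0.0884.
At steady state, accumulation factor R = 1/(1 − e^(−kτ)) ≈ 1.0970.
Single-dose peak C₀ = D/Vd = 228/121 ≈ 1.884 mg/L.
Steady-state peak Cmax,ss = C₀·R ≈ 1.884 × 1.0970 ≈ 2.067 mg/L.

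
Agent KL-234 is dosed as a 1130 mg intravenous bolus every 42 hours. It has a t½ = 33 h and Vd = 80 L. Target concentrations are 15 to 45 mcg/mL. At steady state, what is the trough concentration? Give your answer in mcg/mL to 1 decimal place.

10.0 mcg/mL

k = ln2/t½ = ln2/33 ≈ 0.021004 h⁻¹; fraction remaining f = e^(−kτ) = e^(−0.021004×42) ≈ 0.4139.
Single-dose peak C₀ = D/Vd = 1130/80 ≈ 14.125 mcg/mL.
Steady-state trough Cmin,ss = C₀·f/(1−f) ≈ 14.125 × 0.4139/0.5861 ≈ 9.975 mcg/mL.
Trough 10.0 mcg/mL vs MEC 15 mcg/mL: subtherapeutic.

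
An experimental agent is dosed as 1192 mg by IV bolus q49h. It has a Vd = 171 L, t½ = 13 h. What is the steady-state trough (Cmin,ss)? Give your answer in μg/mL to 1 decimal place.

0.6 μg/mL

τ/t½ = 49/13 ≈ 3.7692, so fraction remaining f = (1/2)^(49/13) ≈ 0.0733.
Each bolus raises the concentration by D/Vd = 1192/171 ≈ 6.971 μg/mL.
Steady-state trough Cmin,ss = C₀·f/(1−f) ≈ 6.971 × 0.0733/0.9267 ≈ 0.551 μg/mL.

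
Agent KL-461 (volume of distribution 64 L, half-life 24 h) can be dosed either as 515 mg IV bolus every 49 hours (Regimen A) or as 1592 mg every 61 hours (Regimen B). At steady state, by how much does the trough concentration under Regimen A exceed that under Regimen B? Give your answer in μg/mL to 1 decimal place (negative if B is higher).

Regimen A: f = (1/2)^(49/24) ≈ 0.2429; Cmin,ss = (515/64)·f/(1−f) ≈ 2.582 μg/mL.
Regimen B: f = (1/2)^(61/24) ≈ 0.1717; Cmin,ss = (1592/64)·f/(1−f) ≈ 5.156 μg/mL.
Difference ≈ 2.582 − 5.156 ≈ -2.574 μg/mL.

-2.6 μg/mL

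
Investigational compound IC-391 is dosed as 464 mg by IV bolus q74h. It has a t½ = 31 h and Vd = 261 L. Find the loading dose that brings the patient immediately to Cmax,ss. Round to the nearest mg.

574 mg

f = (1/2)^(74/31) ≈ 0.191167; accumulation ratio R = 1/(1−f) ≈ 1.23635.
Loading dose to hit Cmax,ss on first dose: D_load = D_maint·R ≈ 464 × 1.23635 ≈ 573.67 mg.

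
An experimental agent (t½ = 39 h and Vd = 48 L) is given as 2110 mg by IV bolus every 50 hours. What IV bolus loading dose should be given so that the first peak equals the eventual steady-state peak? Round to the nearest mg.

3584 mg

f = (1/2)^(50/39) ≈ 0.411210; accumulation ratio R = 1/(1−f) ≈ 1.69840.
Loading dose to hit Cmax,ss on first dose: D_load = D_maint·R ≈ 2110 × 1.69840 ≈ 3583.62 mg.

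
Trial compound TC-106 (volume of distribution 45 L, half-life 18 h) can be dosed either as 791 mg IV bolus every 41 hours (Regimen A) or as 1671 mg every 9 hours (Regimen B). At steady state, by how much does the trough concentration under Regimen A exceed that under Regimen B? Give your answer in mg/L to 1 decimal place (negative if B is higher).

-85.1 mg/L

Regimen A: f = (1/2)^(41/18) ≈ 0.2062; Cmin,ss = (791/45)·f/(1−f) ≈ 4.566 mg/L.
Regimen B: f = (1/2)^(9/18) ≈ 0.7071; Cmin,ss = (1671/45)·f/(1−f) ≈ 89.645 mg/L.
Difference ≈ 4.566 − 89.645 ≈ -85.079 mg/L.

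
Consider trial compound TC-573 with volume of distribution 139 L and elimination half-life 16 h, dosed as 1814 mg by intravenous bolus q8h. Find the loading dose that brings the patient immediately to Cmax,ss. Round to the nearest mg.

6193 mg

f = (1/2)^(8/16) ≈ 0.707107; accumulation ratio R = 1/(1−f) ≈ 3.41422.
Loading dose to hit Cmax,ss on first dose: D_load = D_maint·R ≈ 1814 × 3.41422 ≈ 6193.40 mg.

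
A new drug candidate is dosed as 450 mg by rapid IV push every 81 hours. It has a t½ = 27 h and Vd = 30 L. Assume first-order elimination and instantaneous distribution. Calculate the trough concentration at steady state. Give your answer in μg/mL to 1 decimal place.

2.1 μg/mL

The dosing interval is 3 half-lives, so f = 2^(−3) = 0.125.
Accumulation ratio R = 1/(1 − f) = 1/0.875 = 8/7.
Single-dose peak C₀ = D/Vd = 450/30 = 15 μg/mL.
Steady-state peak Cmax,ss = C₀·R = 15 × 8/7 ≈ 17.143 μg/mL.
Steady-state trough Cmin,ss = Cmax,ss·f ≈ 17.143 × 0.125 ≈ 2.143 μg/mL.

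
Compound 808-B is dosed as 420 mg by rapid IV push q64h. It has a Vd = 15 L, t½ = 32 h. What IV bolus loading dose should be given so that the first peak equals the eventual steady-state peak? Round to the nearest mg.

560 mg

f = (1/2)^(64/32) ≈ 0.250000; accumulation ratio R = 1/(1−f) ≈ 1.33333.
Loading dose to hit Cmax,ss on first dose: D_load = D_maint·R ≈ 420 × 1.33333 ≈ 560.00 mg.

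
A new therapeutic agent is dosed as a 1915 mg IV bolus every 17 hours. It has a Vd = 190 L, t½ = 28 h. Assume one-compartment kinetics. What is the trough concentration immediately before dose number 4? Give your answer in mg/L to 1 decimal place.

13.8 mg/L

f = (1/2)^(τ/t½) = (1/2)^(17/28) ≈ 0.6565.
C₀ = D/Vd = 1915/190 ≈ 10.079 mg/L.
Before the 4th dose, 3 doses have been given. Superposition: Cmin = C₀·(f + f² + … + f^3).
≈ 10.079 × (0.6565 + 0.4310 + 0.2829) ≈ 10.079 × 1.3704 ≈ 13.812 mg/L.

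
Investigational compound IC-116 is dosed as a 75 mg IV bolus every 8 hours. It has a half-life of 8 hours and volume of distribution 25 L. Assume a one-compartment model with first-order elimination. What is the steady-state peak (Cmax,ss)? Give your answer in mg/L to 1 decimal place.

The dosing interval is 1 half-life, so f = 2^(−1) = 0.5.
At steady state, R = 1/(1 − 0.5) = 2/1.
Single-dose peak C₀ = D/Vd = 75/25 = 3 mg/L.
Steady-state peak Cmax,ss = C₀·R = 3 × 2/1 ≈ 6.000 mg/L.

6.0 mg/L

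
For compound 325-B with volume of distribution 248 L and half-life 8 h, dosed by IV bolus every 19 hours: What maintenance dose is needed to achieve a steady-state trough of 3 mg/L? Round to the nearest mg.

3115 mg

τ/t½ = 19/8 ≈ 2.375, so f = (1/2)^(19/8) ≈ 0.192776.
Cmin,ss = (D/Vd)·f/(1−f), so D = Cmin,ss·Vd·(1−f)/f.
D = 3 × 248 × (1−f)/f ≈ 3 × 248 × 4.18737 ≈ 3115.40 mg.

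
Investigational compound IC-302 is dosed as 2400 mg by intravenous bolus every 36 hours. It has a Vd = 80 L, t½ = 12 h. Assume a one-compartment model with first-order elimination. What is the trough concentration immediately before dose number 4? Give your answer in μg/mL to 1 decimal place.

f = (1/2)^(τ/t½) = (1/2)^(36/12) ≈ 0.1250.
C₀ = D/Vd = 2400/80 ≈ 30.000 μg/mL.
Before the 4th dose, 3 doses have been given. Superposition: Cmin = C₀·(f + f² + … + f^3).
≈ 30.000 × (0.1250 + 0.0156 + 0.0020) ≈ 30.000 × 0.1426 ≈ 4.278 μg/mL.

4.3 μg/mL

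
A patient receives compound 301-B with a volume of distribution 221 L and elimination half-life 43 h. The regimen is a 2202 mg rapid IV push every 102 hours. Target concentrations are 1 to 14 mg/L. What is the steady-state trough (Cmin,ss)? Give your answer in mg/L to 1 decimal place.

τ/t½ = 102/43 ≈ 2.3721, so fraction remaining f = (1/2)^(102/43) ≈ 0.1932.
Accumulation ratio R = 1/(1 − f) ≈ 1/0.8068 ≈ 1.2395.
Single-dose peak C₀ = D/Vd = 2202/221 ≈ 9.964 mg/L.
Steady-state peak Cmax,ss = C₀·R ≈ 9.964 × 1.2395 ≈ 12.350 mg/L.
One interval later, Cmin,ss = Cmax,ss·e^(−kτ) ≈ 12.350 × 0.1932 ≈ 2.386 mg/L.
Trough 2.4 mg/L vs MEC 1 mg/L: adequate.

2.4 mg/L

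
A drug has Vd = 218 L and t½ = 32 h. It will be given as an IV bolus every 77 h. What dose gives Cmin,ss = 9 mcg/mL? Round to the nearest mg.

8438 mg

τ/t½ = 77/32 ≈ 2.4062, so f = (1/2)^(77/32) ≈ 0.188646.
Cmin,ss = (D/Vd)·f/(1−f), so D = Cmin,ss·Vd·(1−f)/f.
D = 9 × 218 × (1−f)/f ≈ 9 × 218 × 4.30093 ≈ 8438.42 mg.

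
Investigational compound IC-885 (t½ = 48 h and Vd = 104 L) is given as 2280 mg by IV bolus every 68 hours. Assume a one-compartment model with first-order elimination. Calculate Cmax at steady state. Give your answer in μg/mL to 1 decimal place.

k = ln2/t½ = ln2/48 ≈ 0.014441 h⁻¹; fraction remaining f = e^(−kτ) = e^(−0.014441×68) ≈ 0.3746.
Accumulation ratio R = 1/(1 − f) ≈ 1/0.6254 ≈ 1.5990.
Single-dose peak C₀ = D/Vd = 2280/104 ≈ 21.923 μg/mL.
Cmax,ss = C₀/(1 − f) ≈ 21.923/0.6254 ≈ 35.054 μg/mL.

35.1 μg/mL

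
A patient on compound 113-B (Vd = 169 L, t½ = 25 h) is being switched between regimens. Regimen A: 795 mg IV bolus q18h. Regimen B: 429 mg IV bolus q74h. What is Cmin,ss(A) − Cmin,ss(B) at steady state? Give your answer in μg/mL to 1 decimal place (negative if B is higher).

6.9 μg/mL

Regimen A: f = (1/2)^(18/25) ≈ 0.6071; Cmin,ss = (795/169)·f/(1−f) ≈ 7.269 μg/mL.
Regimen B: f = (1/2)^(74/25) ≈ 0.1285; Cmin,ss = (429/169)·f/(1−f) ≈ 0.374 μg/mL.
Difference ≈ 7.269 − 0.374 ≈ 6.895 μg/mL.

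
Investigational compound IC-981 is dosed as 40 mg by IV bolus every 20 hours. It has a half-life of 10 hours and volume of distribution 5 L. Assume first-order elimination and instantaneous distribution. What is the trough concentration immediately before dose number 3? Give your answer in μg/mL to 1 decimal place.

2.5 μg/mL

f = (1/2)^(τ/t½) = (1/2)^(20/10) ≈ 0.2500.
C₀ = D/Vd = 40/5 ≈ 8.000 μg/mL.
Before the 3rd dose, 2 doses have been given. Superposition: Cmin = C₀·(f + f²).
≈ 8.000 × (0.2500 + 0.0625) ≈ 8.000 × 0.3125 ≈ 2.500 μg/mL.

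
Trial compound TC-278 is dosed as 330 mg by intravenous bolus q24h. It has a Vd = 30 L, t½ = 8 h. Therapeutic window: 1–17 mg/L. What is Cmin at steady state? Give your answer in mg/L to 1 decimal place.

The dosing interval is 3 half-lives, so f = 2^(−3) = 0.125.
At steady state, R = 1/(1 − 0.125) = 8/7.
Single-dose peak C₀ = D/Vd = 330/30 = 11 mg/L.
Steady-state peak Cmax,ss = C₀·R = 11 × 8/7 ≈ 12.571 mg/L.
Steady-state trough Cmin,ss = Cmax,ss·f ≈ 12.571 × 0.125 ≈ 1.571 mg/L.
Trough 1.6 mg/L vs MEC 1 mg/L: adequate.

1.6 mg/L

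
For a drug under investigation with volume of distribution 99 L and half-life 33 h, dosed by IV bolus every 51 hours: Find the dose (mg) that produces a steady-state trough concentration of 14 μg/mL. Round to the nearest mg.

2660 mg

τ/t½ = 51/33 ≈ 1.5455, so f = (1/2)^(51/33) ≈ 0.342588.
Cmin,ss = (D/Vd)·f/(1−f), so D = Cmin,ss·Vd·(1−f)/f.
D = 14 × 99 × (1−f)/f ≈ 14 × 99 × 1.91896 ≈ 2659.68 mg.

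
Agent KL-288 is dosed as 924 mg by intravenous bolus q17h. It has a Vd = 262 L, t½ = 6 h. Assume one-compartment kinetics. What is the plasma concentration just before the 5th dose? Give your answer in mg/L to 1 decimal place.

0.6 mg/L

f = (1/2)^(τ/t½) = (1/2)^(17/6) ≈ 0.1403.
C₀ = D/Vd = 924/262 ≈ 3.527 mg/L.
Before the 5th dose, 4 doses have been given. Superposition: Cmin = C₀·(f + f² + … + f^4).
≈ 3.527 × (0.1403 + 0.0197 + 0.0028 + 0.0004) ≈ 3.527 × 0.1632 ≈ 0.576 mg/L.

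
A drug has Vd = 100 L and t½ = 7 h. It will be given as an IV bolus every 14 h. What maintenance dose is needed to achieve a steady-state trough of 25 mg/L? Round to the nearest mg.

7500 mg

τ/t½ = 14/7 ≈ 2, so f = (1/2)^(14/7) ≈ 0.250000.
Cmin,ss = (D/Vd)·f/(1−f), so D = Cmin,ss·Vd·(1−f)/f.
D = 25 × 100 × (1−f)/f ≈ 25 × 100 × 3.00000 ≈ 7500.00 mg.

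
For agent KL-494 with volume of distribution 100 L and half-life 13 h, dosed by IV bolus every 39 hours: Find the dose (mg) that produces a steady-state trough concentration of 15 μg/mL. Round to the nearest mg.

10500 mg

τ/t½ = 39/13 ≈ 3, so f = (1/2)^(39/13) ≈ 0.125000.
Cmin,ss = (D/Vd)·f/(1−f), so D = Cmin,ss·Vd·(1−f)/f.
D = 15 × 100 × (1−f)/f ≈ 15 × 100 × 7.00000 ≈ 10500.00 mg.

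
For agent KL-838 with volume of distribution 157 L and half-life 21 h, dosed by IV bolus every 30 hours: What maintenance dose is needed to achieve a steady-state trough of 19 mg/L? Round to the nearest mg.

τ/t½ = 30/21 ≈ 1.4286, so f = (1/2)^(30/21) ≈ 0.371499.
Cmin,ss = (D/Vd)·f/(1−f), so D = Cmin,ss·Vd·(1−f)/f.
D = 19 × 157 × (1−f)/f ≈ 19 × 157 × 1.69180 ≈ 5046.64 mg.

5047 mg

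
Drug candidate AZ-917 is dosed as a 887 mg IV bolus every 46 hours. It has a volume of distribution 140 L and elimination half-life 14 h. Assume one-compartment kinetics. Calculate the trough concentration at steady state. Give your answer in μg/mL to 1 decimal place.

0.7 μg/mL

k = ln2/t½ = ln2/14 ≈ 0.049511 h⁻¹; fraction remaining f = e^(−kτ) = e^(−0.049511×46) ≈ 0.1025.
Each bolus raises the concentration by D/Vd = 887/140 ≈ 6.336 μg/mL.
Steady-state trough Cmin,ss = C₀·f/(1−f) ≈ 6.336 × 0.1025/0.8975 ≈ 0.724 μg/mL.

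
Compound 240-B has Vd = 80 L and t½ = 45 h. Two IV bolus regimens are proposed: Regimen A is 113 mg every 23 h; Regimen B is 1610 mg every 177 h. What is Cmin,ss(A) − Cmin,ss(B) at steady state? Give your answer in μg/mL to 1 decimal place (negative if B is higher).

1.9 μg/mL

Regimen A: f = (1/2)^(23/45) ≈ 0.7017; Cmin,ss = (113/80)·f/(1−f) ≈ 3.323 μg/mL.
Regimen B: f = (1/2)^(177/45) ≈ 0.0655; Cmin,ss = (1610/80)·f/(1−f) ≈ 1.411 μg/mL.
Difference ≈ 3.323 − 1.411 ≈ 1.912 μg/mL.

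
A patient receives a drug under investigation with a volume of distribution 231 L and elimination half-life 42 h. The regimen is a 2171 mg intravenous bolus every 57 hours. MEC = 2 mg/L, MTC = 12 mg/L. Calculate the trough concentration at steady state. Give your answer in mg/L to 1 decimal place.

6.0 mg/L

Over one 57-h interval, 57/42 ≈ 1.3571 half-lives elapse, leaving f ≈ 0.3904 of each dose.
At steady state, accumulation factor R = 1/(1 − e^(−kτ)) ≈ 1.6404.
Single-dose peak C₀ = D/Vd = 2171/231 ≈ 9.398 mg/L.
Cmax,ss = C₀/(1 − f) ≈ 9.398/0.6096 ≈ 15.417 mg/L.
One interval later, Cmin,ss = Cmax,ss·e^(−kτ) ≈ 15.417 × 0.3904 ≈ 6.019 mg/L.
Trough 6.0 mg/L vs MEC 2 mg/L: adequate.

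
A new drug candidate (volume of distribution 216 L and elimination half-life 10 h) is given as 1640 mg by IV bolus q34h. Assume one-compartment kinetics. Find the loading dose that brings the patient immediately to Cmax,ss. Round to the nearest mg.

1812 mg

f = (1/2)^(34/10) ≈ 0.094732; accumulation ratio R = 1/(1−f) ≈ 1.10465.
Loading dose to hit Cmax,ss on first dose: D_load = D_maint·R ≈ 1640 × 1.10465 ≈ 1811.63 mg.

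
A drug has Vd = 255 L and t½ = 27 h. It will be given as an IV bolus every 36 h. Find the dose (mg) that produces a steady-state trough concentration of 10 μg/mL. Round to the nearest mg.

3876 mg

τ/t½ = 36/27 ≈ 1.3333, so f = (1/2)^(36/27) ≈ 0.396850.
Cmin,ss = (D/Vd)·f/(1−f), so D = Cmin,ss·Vd·(1−f)/f.
D = 10 × 255 × (1−f)/f ≈ 10 × 255 × 1.51984 ≈ 3875.59 mg.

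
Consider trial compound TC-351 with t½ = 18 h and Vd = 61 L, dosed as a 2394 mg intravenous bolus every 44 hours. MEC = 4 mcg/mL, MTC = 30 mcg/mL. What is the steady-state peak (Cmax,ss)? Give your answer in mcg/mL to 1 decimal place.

48.1 mcg/mL

Over one 44-h interval, 44/18 ≈ 2.4444 half-lives elapse, leaving f ≈ 0.1837 of each dose.
At steady state, accumulation factor R = 1/(1 − e^(−kτ)) ≈ 1.2250.
Each bolus raises the concentration by D/Vd = 2394/61 ≈ 39.246 mcg/mL.
Steady-state peak Cmax,ss = C₀·R ≈ 39.246 × 1.2250 ≈ 48.076 mcg/mL.
Peak 48.1 mcg/mL vs MTC 30 mcg/mL: exceeds toxic threshold.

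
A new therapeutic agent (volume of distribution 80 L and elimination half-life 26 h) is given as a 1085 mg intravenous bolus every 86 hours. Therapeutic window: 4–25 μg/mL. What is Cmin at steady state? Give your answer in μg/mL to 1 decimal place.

1.5 μg/mL

τ/t½ = 86/26 ≈ 3.3077, so fraction remaining f = (1/2)^(86/26) ≈ 0.1010.
Accumulation ratio R = 1/(1 − f) ≈ 1/0.8990 ≈ 1.1123.
Single-dose peak C₀ = D/Vd = 1085/80 ≈ 13.562 μg/mL.
Cmax,ss = C₀/(1 − f) ≈ 13.562/0.8990 ≈ 15.086 μg/mL.
Steady-state trough Cmin,ss = Cmax,ss·f ≈ 15.086 × 0.1010 ≈ 1.524 μg/mL.
Trough 1.5 μg/mL vs MEC 4 μg/mL: subtherapeutic.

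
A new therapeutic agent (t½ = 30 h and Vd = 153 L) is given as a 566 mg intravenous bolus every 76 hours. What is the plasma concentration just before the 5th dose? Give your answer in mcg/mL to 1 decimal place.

f = (1/2)^(τ/t½) = (1/2)^(76/30) ≈ 0.1727.
C₀ = D/Vd = 566/153 ≈ 3.699 mcg/mL.
Before the 5th dose, 4 doses have been given. Superposition: Cmin = C₀·(f + f² + … + f^4).
≈ 3.699 × (0.1727 + 0.0298 + 0.0052 + 0.0009) ≈ 3.699 × 0.2086 ≈ 0.772 mcg/mL.

0.8 mcg/mL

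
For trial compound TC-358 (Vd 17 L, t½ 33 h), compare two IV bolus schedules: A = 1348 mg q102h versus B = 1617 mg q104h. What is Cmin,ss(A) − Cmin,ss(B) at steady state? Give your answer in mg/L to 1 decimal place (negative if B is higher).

-1.5 mg/L

Regimen A: f = (1/2)^(102/33) ≈ 0.1174; Cmin,ss = (1348/17)·f/(1−f) ≈ 10.547 mg/L.
Regimen B: f = (1/2)^(104/33) ≈ 0.1125; Cmin,ss = (1617/17)·f/(1−f) ≈ 12.057 mg/L.
Difference ≈ 10.547 − 12.057 ≈ -1.510 mg/L.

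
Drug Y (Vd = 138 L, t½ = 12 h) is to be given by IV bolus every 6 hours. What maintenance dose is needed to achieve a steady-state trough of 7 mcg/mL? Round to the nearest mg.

400 mg

τ/t½ = 6/12 ≈ 0.5, so f = (1/2)^(6/12) ≈ 0.707107.
Cmin,ss = (D/Vd)·f/(1−f), so D = Cmin,ss·Vd·(1−f)/f.
D = 7 × 138 × (1−f)/f ≈ 7 × 138 × 0.41421 ≈ 400.13 mg.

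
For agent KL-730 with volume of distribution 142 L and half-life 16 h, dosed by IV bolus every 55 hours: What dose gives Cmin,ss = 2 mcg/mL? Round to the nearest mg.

2793 mg

τ/t½ = 55/16 ≈ 3.4375, so f = (1/2)^(55/16) ≈ 0.092302.
Cmin,ss = (D/Vd)·f/(1−f), so D = Cmin,ss·Vd·(1−f)/f.
D = 2 × 142 × (1−f)/f ≈ 2 × 142 × 9.83400 ≈ 2792.86 mg.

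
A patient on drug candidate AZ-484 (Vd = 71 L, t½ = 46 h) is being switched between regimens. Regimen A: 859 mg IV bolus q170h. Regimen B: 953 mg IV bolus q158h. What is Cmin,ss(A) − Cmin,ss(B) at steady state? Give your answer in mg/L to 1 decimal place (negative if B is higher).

-0.4 mg/L

Regimen A: f = (1/2)^(170/46) ≈ 0.0772; Cmin,ss = (859/71)·f/(1−f) ≈ 1.012 mg/L.
Regimen B: f = (1/2)^(158/46) ≈ 0.0925; Cmin,ss = (953/71)·f/(1−f) ≈ 1.368 mg/L.
Difference ≈ 1.012 − 1.368 ≈ -0.356 mg/L.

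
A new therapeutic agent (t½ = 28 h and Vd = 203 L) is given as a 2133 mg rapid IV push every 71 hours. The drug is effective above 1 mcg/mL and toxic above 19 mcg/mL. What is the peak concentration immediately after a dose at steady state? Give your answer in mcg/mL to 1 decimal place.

12.7 mcg/mL

τ/t½ = 71/28 ≈ 2.5357, so fraction remaining f = (1/2)^(71/28) ≈ 0.1725.
At steady state, accumulation factor R = 1/(1 − e^(−kτ)) ≈ 1.2085.
Single-dose peak C₀ = D/Vd = 2133/203 ≈ 10.507 mcg/mL.
Cmax,ss = C₀/(1 − f) ≈ 10.507/0.8275 ≈ 12.697 mcg/mL.
Peak 12.7 mcg/mL vs MTC 19 mcg/mL: below toxic threshold.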